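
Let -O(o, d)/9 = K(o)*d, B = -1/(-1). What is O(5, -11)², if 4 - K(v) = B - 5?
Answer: 627264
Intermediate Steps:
B = 1 (B = -1*(-1) = 1)
K(v) = 8 (K(v) = 4 - (1 - 5) = 4 - 1*(-4) = 4 + 4 = 8)
O(o, d) = -72*d
O(5, -11)² = (-72*(-11))² = 792² = 627264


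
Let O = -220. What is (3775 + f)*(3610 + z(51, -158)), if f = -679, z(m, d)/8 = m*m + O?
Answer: 70149168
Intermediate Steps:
z(m, d) = -1760 + 8*m**2 (z(m, d) = 8*(m*m - 220) = 8*(m**2 - 220) = 8*(-220 + m**2) = -1760 + 8*m**2)
(3775 + f)*(3610 + z(51, -158)) = (3775 - 679)*(3610 + (-1760 + 8*51**2)) = 3096*(3610 + (-1760 + 8*2601)) = 3096*(3610 + (-1760 + 20808)) = 3096*(3610 + 19048) = 3096*22658 = 70149168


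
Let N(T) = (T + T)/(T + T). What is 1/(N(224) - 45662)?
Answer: -1/45661 ≈ -2.1901e-5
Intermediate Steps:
N(T) = 1 (N(T) = (2*T)/((2*T)) = (2*T)*(1/(2*T)) = 1)
1/(N(224) - 45662) = 1/(1 - 45662) = 1/(-45661) = -1/45661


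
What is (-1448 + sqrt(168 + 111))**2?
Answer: 2096983 - 8688*sqrt(31) ≈ 2.0486e+6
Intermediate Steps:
(-1448 + sqrt(168 + 111))**2 = (-1448 + sqrt(279))**2 = (-1448 + 3*sqrt(31))**2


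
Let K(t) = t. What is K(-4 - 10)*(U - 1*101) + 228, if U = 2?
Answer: 1614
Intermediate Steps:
K(-4 - 10)*(U - 1*101) + 228 = (-4 - 10)*(2 - 1*101) + 228 = -14*(2 - 101) + 228 = -14*(-99) + 228 = 1386 + 228 = 1614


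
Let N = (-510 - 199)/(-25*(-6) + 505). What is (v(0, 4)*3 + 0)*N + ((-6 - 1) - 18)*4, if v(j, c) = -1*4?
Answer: -56992/655 ≈ -87.011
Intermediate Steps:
v(j, c) = -4
N = -709/655 (N = -709/(150 + 505) = -709/655 ≈ -1.0824)
(v(0, 4)*3 + 0)*N + ((-6 - 1) - 18)*4 = (-4*3 + 0)*(-709/655) + ((-6 - 1) - 18)*4 = (-12 + 0)*(-709/655) + (-7 - 18)*4 = -12*(-709/655) - 25*4 = 8508/655 - 100 = -56992/655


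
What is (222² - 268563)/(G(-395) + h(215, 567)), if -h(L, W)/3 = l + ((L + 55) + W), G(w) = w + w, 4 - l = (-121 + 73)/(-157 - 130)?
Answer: 62933073/950687 ≈ 66.198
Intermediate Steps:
l = 1100/287 (l = 4 - (-121 + 73)/(-157 - 130) = 4 - (-48)/(-287) = 4 - (-48)*(-1)/287 = 4 - 1*48/287 = 4 - 48/287 = 1100/287 ≈ 3.8328)
G(w) = 2*w
h(L, W) = -50655/287 - 3*L - 3*W (h(L, W) = -3*(1100/287 + ((L + 55) + W)) = -3*(1100/287 + ((55 + L) + W)) = -3*(1100/287 + (55 + L + W)) = -3*(16885/287 + L + W) = -50655/287 - 3*L - 3*W)
(222² - 268563)/(G(-395) + h(215, 567)) = (222² - 268563)/(2*(-395) + (-50655/287 - 3*215 - 3*567)) = (49284 - 268563)/(-790 + (-50655/287 - 645 - 1701)) = -219279/(-790 - 723957/287) = -219279/(-950687/287) = -219279*(-287/950687) = 62933073/950687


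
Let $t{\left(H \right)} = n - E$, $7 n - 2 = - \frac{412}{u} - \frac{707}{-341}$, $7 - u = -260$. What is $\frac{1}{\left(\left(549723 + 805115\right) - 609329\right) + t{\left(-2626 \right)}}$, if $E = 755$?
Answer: $\frac{637329}{474653552437} \approx 1.3427 \cdot 10^{-6}$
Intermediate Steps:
$u = 267$ ($u = 7 - -260 = 7 + 260 = 267$)
$n = \frac{230371}{637329}$ ($n = \frac{2}{7} + \frac{- \frac{412}{267} - \frac{707}{-341}}{7} = \frac{2}{7} + \frac{\left(-412\right) \frac{1}{267} - - \frac{707}{341}}{7} = \frac{2}{7} + \frac{- \frac{412}{267} + \frac{707}{341}}{7} = \frac{2}{7} + \frac{1}{7} \cdot \frac{48277}{91047} = \frac{2}{7} + \frac{48277}{637329} = \frac{230371}{637329} \approx 0.36146$)
$t{\left(H \right)} = - \frac{480953024}{637329}$ ($t{\left(H \right)} = \frac{230371}{637329} - 755 = - \frac{480953024}{637329}$)
$\frac{1}{\left(\left(549723 + 805115\right) - 609329\right) + t{\left(-2626 \right)}} = \frac{1}{\left(\left(549723 + 805115\right) - 609329\right) - \frac{480953024}{637329}} = \frac{1}{\left(1354838 - 609329\right) - \frac{480953024}{637329}} = \frac{1}{745509 - \frac{480953024}{637329}} = \frac{1}{\frac{474653552437}{637329}} = \frac{637329}{474653552437}$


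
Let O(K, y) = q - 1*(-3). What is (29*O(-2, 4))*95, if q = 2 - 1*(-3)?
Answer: 22040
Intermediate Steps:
q = 5 (q = 2 + 3 = 5)
O(K, y) = 8 (O(K, y) = 5 - 1*(-3) = 5 + 3 = 8)
(29*O(-2, 4))*95 = (29*8)*95 = 232*95 = 22040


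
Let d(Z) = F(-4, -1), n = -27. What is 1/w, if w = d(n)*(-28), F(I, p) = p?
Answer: 1/28 ≈ 0.035714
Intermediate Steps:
d(Z) = -1
w = 28 (w = -1*(-28) = 28)
1/w = 1/28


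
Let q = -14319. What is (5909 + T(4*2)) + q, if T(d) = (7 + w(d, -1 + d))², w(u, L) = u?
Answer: -8185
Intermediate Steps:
T(d) = (7 + d)²
(5909 + T(4*2)) + q = (5909 + (7 + 4*2)²) - 14319 = (5909 + (7 + 8)²) - 14319 = (5909 + 15²) - 14319 = (5909 + 225) - 14319 = 6134 - 14319 = -8185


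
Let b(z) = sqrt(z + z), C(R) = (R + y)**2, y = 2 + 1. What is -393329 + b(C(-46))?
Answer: -393329 + 43*sqrt(2) ≈ -3.9327e+5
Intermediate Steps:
y = 3
C(R) = (3 + R)**2 (C(R) = (R + 3)**2 = (3 + R)**2)
b(z) = sqrt(2)*sqrt(z) (b(z) = sqrt(2*z) = sqrt(2)*sqrt(z))
-393329 + b(C(-46)) = -393329 + sqrt(2)*sqrt((3 - 46)**2) = -393329 + sqrt(2)*sqrt((-43)**2) = -393329 + sqrt(2)*sqrt(1849) = -393329 + sqrt(2)*43 = -393329 + 43*sqrt(2)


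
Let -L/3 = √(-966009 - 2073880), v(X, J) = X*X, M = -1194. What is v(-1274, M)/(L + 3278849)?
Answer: 2660910559762/5375439061901 + 2434614*I*√3039889/5375439061901 ≈ 0.49501 + 0.00078967*I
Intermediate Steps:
v(X, J) = X²
L = -3*I*√3039889 (L = -3*√(-966009 - 2073880) = -3*I*√3039889 ≈ -5230.6*I)
v(-1274, M)/(L + 3278849) = (-1274)²/(-3*I*√3039889 + 3278849) = 1623076/(3278849 - 3*I*√3039889)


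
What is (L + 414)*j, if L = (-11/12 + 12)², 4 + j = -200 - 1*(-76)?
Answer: -618440/9 ≈ -68716.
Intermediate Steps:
j = -128 (j = -4 + (-200 - 1*(-76)) = -4 + (-200 + 76) = -4 - 124 = -128)
L = 17689/144 (L = (-11*1/12 + 12)² = (-11/12 + 12)² = (133/12)² = 17689/144 ≈ 122.84)
(L + 414)*j = (17689/144 + 414)*(-128) = (77305/144)*(-128) = -618440/9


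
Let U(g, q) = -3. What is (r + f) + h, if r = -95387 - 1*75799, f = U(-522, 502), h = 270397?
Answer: 99208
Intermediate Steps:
f = -3
r = -171186 (r = -95387 - 75799 = -171186)
(r + f) + h = (-171186 - 3) + 270397 = -171189 + 270397 = 99208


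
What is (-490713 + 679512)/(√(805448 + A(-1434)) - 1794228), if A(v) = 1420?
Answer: -723821479/6878746387 - 4841*√22413/13757492774 ≈ -0.10528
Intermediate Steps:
(-490713 + 679512)/(√(805448 + A(-1434)) - 1794228) = (-490713 + 679512)/(√(805448 + 1420) - 1794228) = 188799/(√806868 - 1794228) = 188799/(6*√22413 - 1794228) = 188799/(-1794228 + 6*√22413)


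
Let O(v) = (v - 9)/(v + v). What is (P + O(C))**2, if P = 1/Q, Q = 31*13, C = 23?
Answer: 8088336/85914361 ≈ 0.094144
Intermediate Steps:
O(v) = (-9 + v)/(2*v) (O(v) = (-9 + v)/((2*v)) = (-9 + v)*(1/(2*v)) = (-9 + v)/(2*v))
Q = 403
P = 1/403 ≈ 0.0024814
(P + O(C))**2 = (1/403 + (1/2)*(-9 + 23)/23)**2 = (1/403 + (1/2)*(1/23)*14)**2 = (1/403 + 7/23)**2 = (2844/9269)**2 = 8088336/85914361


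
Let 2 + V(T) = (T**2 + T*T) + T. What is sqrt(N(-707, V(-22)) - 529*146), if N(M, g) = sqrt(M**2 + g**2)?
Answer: sqrt(-77234 + sqrt(1390985)) ≈ 275.78*I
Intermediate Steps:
V(T) = -2 + T + 2*T**2 (V(T) = -2 + ((T**2 + T*T) + T) = -2 + ((T**2 + T**2) + T) = -2 + (2*T**2 + T) = -2 + (T + 2*T**2) = -2 + T + 2*T**2)
sqrt(N(-707, V(-22)) - 529*146) = sqrt(sqrt((-707)**2 + (-2 - 22 + 2*(-22)**2)**2) - 529*146) = sqrt(sqrt(499849 + (-2 - 22 + 2*484)**2) - 77234) = sqrt(sqrt(499849 + (-2 - 22 + 968)**2) - 77234) = sqrt(sqrt(499849 + 944**2) - 77234) = sqrt(sqrt(499849 + 891136) - 77234) = sqrt(sqrt(1390985) - 77234) = sqrt(-77234 + sqrt(1390985))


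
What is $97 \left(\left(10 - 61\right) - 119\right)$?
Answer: $-16490$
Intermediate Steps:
$97 \left(\left(10 - 61\right) - 119\right) = 97 \left(-51 - 119\right) = 97 \left(-170\right) = -16490$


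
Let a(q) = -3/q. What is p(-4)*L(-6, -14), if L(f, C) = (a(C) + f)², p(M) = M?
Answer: -6561/49 ≈ -133.90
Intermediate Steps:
L(f, C) = (f - 3/C)² (L(f, C) = (-3/C + f)² = (f - 3/C)²)
p(-4)*L(-6, -14) = -4*(-3 - 14*(-6))²/(-14)² = -(-3 + 84)²/49 = -81²/49 = -6561/49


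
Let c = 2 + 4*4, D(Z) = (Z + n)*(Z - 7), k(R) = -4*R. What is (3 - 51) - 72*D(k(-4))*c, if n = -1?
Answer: -175008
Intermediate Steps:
D(Z) = (-1 + Z)*(-7 + Z) (D(Z) = (Z - 1)*(Z - 7) = (-1 + Z)*(-7 + Z))
c = 18 (c = 2 + 16 = 18)
(3 - 51) - 72*D(k(-4))*c = (3 - 51) - 72*(7 + (-4*(-4))² - (-32)*(-4))*18 = -48 - 72*(7 + 16² - 8*16)*18 = -48 - 72*(7 + 256 - 128)*18 = -48 - 9720*18 = -48 - 72*2430 = -48 - 174960 = -175008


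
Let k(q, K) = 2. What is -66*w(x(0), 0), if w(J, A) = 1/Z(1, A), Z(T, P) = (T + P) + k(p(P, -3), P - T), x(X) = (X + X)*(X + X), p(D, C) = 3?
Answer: -22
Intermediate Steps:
x(X) = 4*X**2 (x(X) = (2*X)*(2*X) = 4*X**2)
Z(T, P) = 2 + P + T (Z(T, P) = (T + P) + 2 = (P + T) + 2 = 2 + P + T)
w(J, A) = 1/(3 + A) (w(J, A) = 1/(2 + A + 1) = 1/(3 + A))
-66*w(x(0), 0) = -66/(3 + 0) = -66/3 = -66*1/3 = -22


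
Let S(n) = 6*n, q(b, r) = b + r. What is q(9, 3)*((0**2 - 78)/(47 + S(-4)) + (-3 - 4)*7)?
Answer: -14460/23 ≈ -628.70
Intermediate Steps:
q(9, 3)*((0**2 - 78)/(47 + S(-4)) + (-3 - 4)*7) = (9 + 3)*((0**2 - 78)/(47 + 6*(-4)) + (-3 - 4)*7) = 12*((0 - 78)/(47 - 24) - 7*7) = 12*(-78/23 - 49) = 12*(-1205/23) = -14460/23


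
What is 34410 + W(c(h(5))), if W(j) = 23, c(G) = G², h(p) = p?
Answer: 34433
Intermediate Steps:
34410 + W(c(h(5))) = 34410 + 23 = 34433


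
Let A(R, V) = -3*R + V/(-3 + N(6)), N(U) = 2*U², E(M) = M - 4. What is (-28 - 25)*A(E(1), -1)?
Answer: -32860/69 ≈ -476.23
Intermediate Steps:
E(M) = -4 + M
A(R, V) = -3*R + V/69 (A(R, V) = -3*R + V/(-3 + 2*6²) = -3*R + V/(-3 + 2*36) = -3*R + V/(-3 + 72) = -3*R + V/69)
(-28 - 25)*A(E(1), -1) = (-28 - 25)*(-3*(-4 + 1) + (1/69)*(-1)) = -53*(-3*(-3) - 1/69) = -53*(9 - 1/69) = -53*620/69 = -32860/69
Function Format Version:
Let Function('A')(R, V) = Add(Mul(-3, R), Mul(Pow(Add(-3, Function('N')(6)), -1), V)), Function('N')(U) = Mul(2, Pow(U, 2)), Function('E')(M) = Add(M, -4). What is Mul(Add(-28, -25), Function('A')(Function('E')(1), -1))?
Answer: Rational(-32860, 69) ≈ -476.23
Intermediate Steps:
Function('E')(M) = Add(-4, M)
Function('A')(R, V) = Add(Mul(-3, R), Mul(Rational(1, 69), V)) (Function('A')(R, V) = Add(Mul(-3, R), Mul(Pow(Add(-3, Mul(2, Pow(6, 2))), -1), V)) = Add(Mul(-3, R), Mul(Pow(Add(-3, Mul(2, 36)), -1), V)) = Add(Mul(-3, R), Mul(Pow(Add(-3, 72), -1), V)) = Add(Mul(-3, R), Mul(Pow(69, -1), V)) = Add(Mul(-3, R), Mul(Rational(1, 69), V)))
Mul(Add(-28, -25), Function('A')(Function('E')(1), -1)) = Mul(Add(-28, -25), Add(Mul(-3, Add(-4, 1)), Mul(Rational(1, 69), -1))) = Mul(-53, Add(Mul(-3, -3), Rational(-1, 69))) = Mul(-53, Add(9, Rational(-1, 69))) = Mul(-53, Rational(620, 69)) = Rational(-32860, 69)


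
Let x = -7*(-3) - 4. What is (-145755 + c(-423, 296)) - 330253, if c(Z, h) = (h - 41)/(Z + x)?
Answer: -193259503/406 ≈ -4.7601e+5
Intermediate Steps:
x = 17 (x = 21 - 4 = 17)
c(Z, h) = (-41 + h)/(17 + Z) (c(Z, h) = (h - 41)/(Z + 17) = (-41 + h)/(17 + Z))
(-145755 + c(-423, 296)) - 330253 = (-145755 + (-41 + 296)/(17 - 423)) - 330253 = (-145755 + 255/(-406)) - 330253 = (-145755 - 1/406*255) - 330253 = (-145755 - 255/406) - 330253 = -59176785/406 - 330253 = -193259503/406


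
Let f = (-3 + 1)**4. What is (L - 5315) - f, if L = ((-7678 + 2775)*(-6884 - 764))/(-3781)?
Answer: -57654655/3781 ≈ -15249.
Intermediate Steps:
f = 16 (f = (-2)**4 = 16)
L = -37498144/3781 (L = -4903*(-7648)*(-1/3781) = 37498144*(-1/3781) = -37498144/3781 ≈ -9917.5)
(L - 5315) - f = (-37498144/3781 - 5315) - 1*16 = -57594159/3781 - 16 = -57654655/3781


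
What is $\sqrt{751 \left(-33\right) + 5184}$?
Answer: $i \sqrt{19599} \approx 140.0 i$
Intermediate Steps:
$\sqrt{751 \left(-33\right) + 5184} = \sqrt{-24783 + 5184} = \sqrt{-19599} = i \sqrt{19599}$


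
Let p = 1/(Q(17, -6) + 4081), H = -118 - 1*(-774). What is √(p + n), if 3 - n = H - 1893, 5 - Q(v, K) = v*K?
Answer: √5437197687/2094 ≈ 35.214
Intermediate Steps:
H = 656 (H = -118 + 774 = 656)
Q(v, K) = 5 - K*v (Q(v, K) = 5 - v*K = 5 - K*v)
n = 1240 (n = 3 - (656 - 1893) = 3 - 1*(-1237) = 3 + 1237 = 1240)
p = 1/4188 (p = 1/((5 - 1*(-6)*17) + 4081) = 1/((5 + 102) + 4081) = 1/(107 + 4081) = 1/4188 ≈ 0.00023878)
√(p + n) = √(1/4188 + 1240) = √(5193121/4188) = √5437197687/2094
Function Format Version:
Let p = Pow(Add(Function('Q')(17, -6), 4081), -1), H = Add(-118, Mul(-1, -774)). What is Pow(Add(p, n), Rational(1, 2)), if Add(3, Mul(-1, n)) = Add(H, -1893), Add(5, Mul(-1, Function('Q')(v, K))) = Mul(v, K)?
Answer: Mul(Rational(1, 2094), Pow(5437197687, Rational(1, 2))) ≈ 35.214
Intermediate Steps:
H = 656 (H = Add(-118, 774) = 656)
Function('Q')(v, K) = Add(5, Mul(-1, K, v)) (Function('Q')(v, K) = Add(5, Mul(-1, Mul(v, K))) = Add(5, Mul(-1, Mul(K, v))) = Add(5, Mul(-1, K, v)))
n = 1240 (n = Add(3, Mul(-1, Add(656, -1893))) = Add(3, Mul(-1, -1237)) = Add(3, 1237) = 1240)
p = Rational(1, 4188) (p = Pow(Add(Add(5, Mul(-1, -6, 17)), 4081), -1) = Pow(Add(Add(5, 102), 4081), -1) = Pow(Add(107, 4081), -1) = Pow(4188, -1) = Rational(1, 4188) ≈ 0.00023878)
Pow(Add(p, n), Rational(1, 2)) = Pow(Add(Rational(1, 4188), 1240), Rational(1, 2)) = Pow(Rational(5193121, 4188), Rational(1, 2)) = Mul(Rational(1, 2094), Pow(5437197687, Rational(1, 2)))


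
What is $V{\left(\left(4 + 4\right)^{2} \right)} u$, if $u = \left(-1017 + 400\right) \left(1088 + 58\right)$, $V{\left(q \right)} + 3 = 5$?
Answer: $-1414164$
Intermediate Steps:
$V{\left(q \right)} = 2$ ($V{\left(q \right)} = -3 + 5 = 2$)
$u = -707082$ ($u = \left(-617\right) 1146 = -707082$)
$V{\left(\left(4 + 4\right)^{2} \right)} u = 2 \left(-707082\right) = -1414164$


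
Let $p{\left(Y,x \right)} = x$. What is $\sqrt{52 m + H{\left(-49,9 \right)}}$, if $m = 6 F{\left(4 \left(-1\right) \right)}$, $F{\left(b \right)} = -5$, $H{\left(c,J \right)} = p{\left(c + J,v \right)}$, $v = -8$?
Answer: $28 i \sqrt{2} \approx 39.598 i$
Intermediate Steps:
$H{\left(c,J \right)} = -8$
$m = -30$ ($m = 6 \left(-5\right) = -30$)
$\sqrt{52 m + H{\left(-49,9 \right)}} = \sqrt{52 \left(-30\right) - 8} = \sqrt{-1560 - 8} = \sqrt{-1568} = 28 i \sqrt{2}$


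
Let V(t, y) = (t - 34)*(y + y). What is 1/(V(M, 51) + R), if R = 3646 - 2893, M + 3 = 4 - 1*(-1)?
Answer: -1/2511 ≈ -0.00039825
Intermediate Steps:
M = 2 (M = -3 + (4 - 1*(-1)) = -3 + (4 + 1) = -3 + 5 = 2)
V(t, y) = 2*y*(-34 + t) (V(t, y) = (-34 + t)*(2*y) = 2*y*(-34 + t))
R = 753
1/(V(M, 51) + R) = 1/(2*51*(-34 + 2) + 753) = 1/(2*51*(-32) + 753) = 1/(-3264 + 753) = 1/(-2511) = -1/2511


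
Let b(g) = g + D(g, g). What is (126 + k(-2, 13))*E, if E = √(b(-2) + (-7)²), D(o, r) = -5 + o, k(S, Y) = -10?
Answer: 232*√10 ≈ 733.65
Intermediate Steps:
b(g) = -5 + 2*g (b(g) = g + (-5 + g) = -5 + 2*g)
E = 2*√10 (E = √((-5 + 2*(-2)) + (-7)²) = √((-5 - 4) + 49) = √(-9 + 49) = √40 = 2*√10 ≈ 6.3246)
(126 + k(-2, 13))*E = (126 - 10)*(2*√10) = 116*(2*√10) = 232*√10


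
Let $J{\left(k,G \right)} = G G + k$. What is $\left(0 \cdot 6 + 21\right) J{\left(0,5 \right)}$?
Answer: $525$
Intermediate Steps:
$J{\left(k,G \right)} = k + G^{2}$ ($J{\left(k,G \right)} = G^{2} + k = k + G^{2}$)
$\left(0 \cdot 6 + 21\right) J{\left(0,5 \right)} = \left(0 \cdot 6 + 21\right) \left(0 + 5^{2}\right) = \left(0 + 21\right) \left(0 + 25\right) = 21 \cdot 25 = 525$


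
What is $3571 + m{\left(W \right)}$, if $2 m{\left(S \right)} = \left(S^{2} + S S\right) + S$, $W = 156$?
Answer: $27985$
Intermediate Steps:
$m{\left(S \right)} = S^{2} + \frac{S}{2}$ ($m{\left(S \right)} = \frac{\left(S^{2} + S S\right) + S}{2} = \frac{\left(S^{2} + S^{2}\right) + S}{2} = \frac{2 S^{2} + S}{2} = \frac{S + 2 S^{2}}{2} = S^{2} + \frac{S}{2}$)
$3571 + m{\left(W \right)} = 3571 + 156 \left(\frac{1}{2} + 156\right) = 3571 + 156 \cdot \frac{313}{2} = 3571 + 24414 = 27985$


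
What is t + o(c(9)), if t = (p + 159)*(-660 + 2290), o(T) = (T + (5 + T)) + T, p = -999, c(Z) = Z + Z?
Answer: -1369141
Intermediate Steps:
c(Z) = 2*Z
o(T) = 5 + 3*T (o(T) = (5 + 2*T) + T = 5 + 3*T)
t = -1369200 (t = (-999 + 159)*(-660 + 2290) = -840*1630 = -1369200)
t + o(c(9)) = -1369200 + (5 + 3*(2*9)) = -1369200 + (5 + 3*18) = -1369200 + (5 + 54) = -1369200 + 59 = -1369141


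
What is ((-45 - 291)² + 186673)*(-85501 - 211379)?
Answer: -88936044720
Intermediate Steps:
((-45 - 291)² + 186673)*(-85501 - 211379) = ((-336)² + 186673)*(-296880) = (112896 + 186673)*(-296880) = 299569*(-296880) = -88936044720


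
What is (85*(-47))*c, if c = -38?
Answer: 151810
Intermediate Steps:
(85*(-47))*c = (85*(-47))*(-38) = -3995*(-38) = 151810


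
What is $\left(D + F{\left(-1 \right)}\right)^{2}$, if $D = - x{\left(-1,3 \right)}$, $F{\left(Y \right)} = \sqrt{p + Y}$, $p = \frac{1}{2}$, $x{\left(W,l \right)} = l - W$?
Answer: $\frac{\left(8 - i \sqrt{2}\right)^{2}}{4} \approx 15.5 - 5.6569 i$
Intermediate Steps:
$p = \frac{1}{2} \approx 0.5$
$F{\left(Y \right)} = \sqrt{\frac{1}{2} + Y}$
$D = -4$ ($D = - (3 - -1) = - (3 + 1) = \left(-1\right) 4 = -4$)
$\left(D + F{\left(-1 \right)}\right)^{2} = \left(-4 + \frac{\sqrt{2 + 4 \left(-1\right)}}{2}\right)^{2} = \left(-4 + \frac{\sqrt{2 - 4}}{2}\right)^{2} = \left(-4 + \frac{\sqrt{-2}}{2}\right)^{2} = \left(-4 + \frac{i \sqrt{2}}{2}\right)^{2}$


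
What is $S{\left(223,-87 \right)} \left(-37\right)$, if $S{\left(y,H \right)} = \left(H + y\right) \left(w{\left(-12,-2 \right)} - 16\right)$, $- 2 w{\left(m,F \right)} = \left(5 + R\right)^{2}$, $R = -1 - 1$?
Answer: $103156$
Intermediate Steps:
$R = -2$
$w{\left(m,F \right)} = - \frac{9}{2}$ ($w{\left(m,F \right)} = - \frac{\left(5 - 2\right)^{2}}{2} = - \frac{3^{2}}{2} = \left(- \frac{1}{2}\right) 9 = - \frac{9}{2}$)
$S{\left(y,H \right)} = - \frac{41 H}{2} - \frac{41 y}{2}$ ($S{\left(y,H \right)} = \left(H + y\right) \left(- \frac{9}{2} - 16\right) = \left(H + y\right) \left(- \frac{41}{2}\right) = - \frac{41 H}{2} - \frac{41 y}{2}$)
$S{\left(223,-87 \right)} \left(-37\right) = \left(\left(- \frac{41}{2}\right) \left(-87\right) - \frac{9143}{2}\right) \left(-37\right) = \left(\frac{3567}{2} - \frac{9143}{2}\right) \left(-37\right) = \left(-2788\right) \left(-37\right) = 103156$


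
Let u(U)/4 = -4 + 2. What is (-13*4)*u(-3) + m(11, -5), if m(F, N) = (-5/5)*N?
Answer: 421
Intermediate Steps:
m(F, N) = -N (m(F, N) = (-5*1/5)*N = -N)
u(U) = -8 (u(U) = 4*(-4 + 2) = 4*(-2) = -8)
(-13*4)*u(-3) + m(11, -5) = -13*4*(-8) - 1*(-5) = -52*(-8) + 5 = 416 + 5 = 421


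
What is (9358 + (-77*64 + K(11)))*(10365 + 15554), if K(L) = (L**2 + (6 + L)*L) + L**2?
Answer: 125940421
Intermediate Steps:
K(L) = 2*L**2 + L*(6 + L) (K(L) = (L**2 + L*(6 + L)) + L**2 = 2*L**2 + L*(6 + L))
(9358 + (-77*64 + K(11)))*(10365 + 15554) = (9358 + (-77*64 + 3*11*(2 + 11)))*(10365 + 15554) = (9358 + (-4928 + 3*11*13))*25919 = (9358 + (-4928 + 429))*25919 = (9358 - 4499)*25919 = 4859*25919 = 125940421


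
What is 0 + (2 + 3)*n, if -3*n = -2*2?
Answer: 20/3 ≈ 6.6667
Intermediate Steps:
n = 4/3 (n = -(-2)*2/3 = -⅓*(-4) = 4/3 ≈ 1.3333)
0 + (2 + 3)*n = 0 + (2 + 3)*(4/3) = 0 + 5*(4/3) = 0 + 20/3 = 20/3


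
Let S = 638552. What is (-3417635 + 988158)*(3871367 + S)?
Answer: -10956744482363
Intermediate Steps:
(-3417635 + 988158)*(3871367 + S) = (-3417635 + 988158)*(3871367 + 638552) = -2429477*4509919 = -10956744482363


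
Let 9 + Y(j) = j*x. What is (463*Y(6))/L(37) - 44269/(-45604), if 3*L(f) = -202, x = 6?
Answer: -850672237/4606004 ≈ -184.69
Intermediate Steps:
L(f) = -202/3 (L(f) = (⅓)*(-202) = -202/3)
Y(j) = -9 + 6*j (Y(j) = -9 + j*6 = -9 + 6*j)
(463*Y(6))/L(37) - 44269/(-45604) = (463*(-9 + 6*6))/(-202/3) - 44269/(-45604) = (463*(-9 + 36))*(-3/202) - 44269*(-1/45604) = (463*27)*(-3/202) + 44269/45604 = 12501*(-3/202) + 44269/45604 = -37503/202 + 44269/45604 = -850672237/4606004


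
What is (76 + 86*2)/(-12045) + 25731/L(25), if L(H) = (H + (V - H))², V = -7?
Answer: 309917743/590205 ≈ 525.10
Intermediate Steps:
L(H) = 49 (L(H) = (H + (-7 - H))² = (-7)² = 49)
(76 + 86*2)/(-12045) + 25731/L(25) = (76 + 86*2)/(-12045) + 25731/49 = (76 + 172)*(-1/12045) + 25731*(1/49) = 248*(-1/12045) + 25731/49 = -248/12045 + 25731/49 = 309917743/590205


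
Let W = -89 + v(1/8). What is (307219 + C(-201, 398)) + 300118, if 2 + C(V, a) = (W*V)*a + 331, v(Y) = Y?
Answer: 30869953/4 ≈ 7.7175e+6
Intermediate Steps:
W = -711/8 (W = -89 + 1/8 = -89 + ⅛ = -711/8 ≈ -88.875)
C(V, a) = 329 - 711*V*a/8 (C(V, a) = -2 + ((-711*V/8)*a + 331) = -2 + (-711*V*a/8 + 331) = -2 + (331 - 711*V*a/8) = 329 - 711*V*a/8)
(307219 + C(-201, 398)) + 300118 = (307219 + (329 - 711/8*(-201)*398)) + 300118 = (307219 + (329 + 28439289/4)) + 300118 = (307219 + 28440605/4) + 300118 = 29669481/4 + 300118 = 30869953/4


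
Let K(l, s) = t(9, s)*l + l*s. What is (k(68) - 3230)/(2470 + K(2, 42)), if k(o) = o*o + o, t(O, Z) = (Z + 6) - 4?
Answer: 731/1321 ≈ 0.55337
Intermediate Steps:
t(O, Z) = 2 + Z (t(O, Z) = (6 + Z) - 4 = 2 + Z)
k(o) = o + o² (k(o) = o² + o = o + o²)
K(l, s) = l*s + l*(2 + s) (K(l, s) = (2 + s)*l + l*s = l*(2 + s) + l*s = l*s + l*(2 + s))
(k(68) - 3230)/(2470 + K(2, 42)) = (68*(1 + 68) - 3230)/(2470 + 2*2*(1 + 42)) = (68*69 - 3230)/(2470 + 2*2*43) = (4692 - 3230)/(2470 + 172) = 1462/2642 = 1462*(1/2642) = 731/1321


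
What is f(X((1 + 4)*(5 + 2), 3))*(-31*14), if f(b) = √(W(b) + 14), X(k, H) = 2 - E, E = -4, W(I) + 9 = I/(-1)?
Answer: -434*I ≈ -434.0*I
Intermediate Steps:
W(I) = -9 - I (W(I) = -9 + I/(-1) = -9 + I*(-1) = -9 - I)
X(k, H) = 6 (X(k, H) = 2 - 1*(-4) = 2 + 4 = 6)
f(b) = √(5 - b) (f(b) = √((-9 - b) + 14) = √(5 - b))
f(X((1 + 4)*(5 + 2), 3))*(-31*14) = √(5 - 1*6)*(-31*14) = √(5 - 6)*(-434) = √(-1)*(-434) = I*(-434) = -434*I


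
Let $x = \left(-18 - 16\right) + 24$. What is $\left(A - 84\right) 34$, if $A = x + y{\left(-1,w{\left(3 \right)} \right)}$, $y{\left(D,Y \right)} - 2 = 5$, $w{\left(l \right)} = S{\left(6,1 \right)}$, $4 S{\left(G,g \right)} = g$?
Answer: $-2958$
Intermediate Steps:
$S{\left(G,g \right)} = \frac{g}{4}$
$w{\left(l \right)} = \frac{1}{4}$ ($w{\left(l \right)} = \frac{1}{4} \cdot 1 = \frac{1}{4}$)
$y{\left(D,Y \right)} = 7$ ($y{\left(D,Y \right)} = 2 + 5 = 7$)
$x = -10$ ($x = -34 + 24 = -10$)
$A = -3$ ($A = -10 + 7 = -3$)
$\left(A - 84\right) 34 = \left(-3 - 84\right) 34 = \left(-87\right) 34 = -2958$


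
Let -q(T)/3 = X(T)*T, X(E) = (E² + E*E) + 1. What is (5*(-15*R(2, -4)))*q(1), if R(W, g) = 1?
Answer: 675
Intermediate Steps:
X(E) = 1 + 2*E² (X(E) = (E² + E²) + 1 = 2*E² + 1 = 1 + 2*E²)
q(T) = -3*T*(1 + 2*T²) (q(T) = -3*(1 + 2*T²)*T = -3*T*(1 + 2*T²))
(5*(-15*R(2, -4)))*q(1) = (5*(-15*1))*(-6*1³ - 3*1) = (5*(-15))*(-6*1 - 3) = -75*(-6 - 3) = -75*(-9) = 675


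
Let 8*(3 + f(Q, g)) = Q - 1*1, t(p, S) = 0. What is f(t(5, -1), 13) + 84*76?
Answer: 51047/8 ≈ 6380.9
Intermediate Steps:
f(Q, g) = -25/8 + Q/8 (f(Q, g) = -3 + (Q - 1*1)/8 = -3 + (Q - 1)/8 = -3 + (-1 + Q)/8 = -3 + (-⅛ + Q/8) = -25/8 + Q/8)
f(t(5, -1), 13) + 84*76 = (-25/8 + (⅛)*0) + 84*76 = (-25/8 + 0) + 6384 = -25/8 + 6384 = 51047/8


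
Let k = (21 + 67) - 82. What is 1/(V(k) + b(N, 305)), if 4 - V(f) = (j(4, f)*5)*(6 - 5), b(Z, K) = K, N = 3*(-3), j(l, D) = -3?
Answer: 1/324 ≈ 0.0030864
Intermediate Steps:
N = -9
k = 6 (k = 88 - 82 = 6)
V(f) = 19 (V(f) = 4 - (-3*5)*(6 - 5) = 4 - (-15) = 4 - 1*(-15) = 4 + 15 = 19)
1/(V(k) + b(N, 305)) = 1/(19 + 305) = 1/324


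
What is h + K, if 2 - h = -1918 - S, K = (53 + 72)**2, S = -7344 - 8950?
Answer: 1251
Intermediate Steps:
S = -16294
K = 15625 (K = 125**2 = 15625)
h = -14374 (h = 2 - (-1918 - 1*(-16294)) = 2 - (-1918 + 16294) = 2 - 1*14376 = 2 - 14376 = -14374)
h + K = -14374 + 15625 = 1251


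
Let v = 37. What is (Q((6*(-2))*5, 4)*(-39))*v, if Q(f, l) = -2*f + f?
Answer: -86580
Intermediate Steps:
Q(f, l) = -f
(Q((6*(-2))*5, 4)*(-39))*v = (-6*(-2)*5*(-39))*37 = (-(-12)*5*(-39))*37 = (-1*(-60)*(-39))*37 = (60*(-39))*37 = -2340*37 = -86580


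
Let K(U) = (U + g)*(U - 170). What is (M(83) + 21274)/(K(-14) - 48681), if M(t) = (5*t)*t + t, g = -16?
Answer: -55802/43161 ≈ -1.2929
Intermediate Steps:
M(t) = t + 5*t² (M(t) = 5*t² + t = t + 5*t²)
K(U) = (-170 + U)*(-16 + U) (K(U) = (U - 16)*(U - 170) = (-16 + U)*(-170 + U) = (-170 + U)*(-16 + U))
(M(83) + 21274)/(K(-14) - 48681) = (83*(1 + 5*83) + 21274)/((2720 + (-14)² - 186*(-14)) - 48681) = (83*(1 + 415) + 21274)/((2720 + 196 + 2604) - 48681) = (83*416 + 21274)/(5520 - 48681) = (34528 + 21274)/(-43161) = 55802*(-1/43161) = -55802/43161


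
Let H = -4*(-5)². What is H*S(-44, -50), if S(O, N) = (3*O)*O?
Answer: -580800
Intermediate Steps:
S(O, N) = 3*O²
H = -100 (H = -4*25 = -100)
H*S(-44, -50) = -300*(-44)² = -300*1936 = -100*5808 = -580800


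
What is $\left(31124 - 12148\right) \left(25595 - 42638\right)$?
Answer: $-323407968$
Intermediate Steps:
$\left(31124 - 12148\right) \left(25595 - 42638\right) = 18976 \left(-17043\right) = -323407968$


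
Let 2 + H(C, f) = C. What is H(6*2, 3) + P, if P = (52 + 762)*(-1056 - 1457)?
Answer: -2045572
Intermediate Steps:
H(C, f) = -2 + C
P = -2045582 (P = 814*(-2513) = -2045582)
H(6*2, 3) + P = (-2 + 6*2) - 2045582 = (-2 + 12) - 2045582 = 10 - 2045582 = -2045572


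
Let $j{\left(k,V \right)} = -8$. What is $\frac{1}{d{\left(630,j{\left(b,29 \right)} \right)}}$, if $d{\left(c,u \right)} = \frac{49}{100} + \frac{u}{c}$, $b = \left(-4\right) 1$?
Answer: $\frac{6300}{3007} \approx 2.0951$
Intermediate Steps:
$b = -4$
$d{\left(c,u \right)} = \frac{49}{100} + \frac{u}{c}$ ($d{\left(c,u \right)} = 49 \cdot \frac{1}{100} + \frac{u}{c} = \frac{49}{100} + \frac{u}{c}$)
$\frac{1}{d{\left(630,j{\left(b,29 \right)} \right)}} = \frac{1}{\frac{49}{100} - \frac{8}{630}} = \frac{1}{\frac{49}{100} - \frac{4}{315}} = \frac{1}{\frac{3007}{6300}} = \frac{6300}{3007}$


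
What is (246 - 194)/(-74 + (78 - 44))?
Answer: -13/10 ≈ -1.3000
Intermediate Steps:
(246 - 194)/(-74 + (78 - 44)) = 52/(-74 + 34) = 52/(-40) = 52*(-1/40) = -13/10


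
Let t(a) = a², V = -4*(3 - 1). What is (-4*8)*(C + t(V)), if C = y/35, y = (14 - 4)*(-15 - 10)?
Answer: -12736/7 ≈ -1819.4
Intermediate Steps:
y = -250 (y = 10*(-25) = -250)
V = -8 (V = -4*2 = -8)
C = -50/7 (C = -250/35 = -250*1/35 = -50/7 ≈ -7.1429)
(-4*8)*(C + t(V)) = (-4*8)*(-50/7 + (-8)²) = -32*(-50/7 + 64) = -32*398/7 = -12736/7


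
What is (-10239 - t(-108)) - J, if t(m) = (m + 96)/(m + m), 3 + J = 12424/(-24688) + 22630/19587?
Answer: -928144094105/90668223 ≈ -10237.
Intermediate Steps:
J = -141918877/60445482 (J = -3 + (12424/(-24688) + 22630/19587) = -3 + (12424*(-1/24688) + 22630*(1/19587)) = -3 + (-1553/3086 + 22630/19587) = -3 + 39417569/60445482 = -141918877/60445482 ≈ -2.3479)
t(m) = (96 + m)/(2*m) (t(m) = (96 + m)/((2*m)) = (96 + m)*(1/(2*m)) = (96 + m)/(2*m))
(-10239 - t(-108)) - J = (-10239 - (96 - 108)/(2*(-108))) - 1*(-141918877/60445482) = (-10239 - (-1)*(-12)/(2*108)) + 141918877/60445482 = (-10239 - 1*1/18) + 141918877/60445482 = (-10239 - 1/18) + 141918877/60445482 = -184303/18 + 141918877/60445482 = -928144094105/90668223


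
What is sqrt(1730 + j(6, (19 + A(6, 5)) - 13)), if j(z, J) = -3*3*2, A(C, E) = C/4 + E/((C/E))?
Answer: 4*sqrt(107) ≈ 41.376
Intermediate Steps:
A(C, E) = C/4 + E**2/C (A(C, E) = C*(1/4) + E*(E/C) = C/4 + E**2/C)
j(z, J) = -18 (j(z, J) = -9*2 = -18)
sqrt(1730 + j(6, (19 + A(6, 5)) - 13)) = sqrt(1730 - 18) = sqrt(1712) = 4*sqrt(107)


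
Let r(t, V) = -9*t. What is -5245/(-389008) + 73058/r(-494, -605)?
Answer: 14221732867/864764784 ≈ 16.446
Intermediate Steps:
-5245/(-389008) + 73058/r(-494, -605) = -5245/(-389008) + 73058/((-9*(-494))) = -5245*(-1/389008) + 73058/4446 = 5245/389008 + 73058*(1/4446) = 5245/389008 + 36529/2223 = 14221732867/864764784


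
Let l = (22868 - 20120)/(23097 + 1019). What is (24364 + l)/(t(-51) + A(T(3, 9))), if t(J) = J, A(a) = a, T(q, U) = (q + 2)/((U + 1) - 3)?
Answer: -1028238701/2122208 ≈ -484.51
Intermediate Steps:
T(q, U) = (2 + q)/(-2 + U) (T(q, U) = (2 + q)/((1 + U) - 3) = (2 + q)/(-2 + U))
l = 687/6029 (l = 2748/24116 = 2748*(1/24116) = 687/6029 ≈ 0.11395)
(24364 + l)/(t(-51) + A(T(3, 9))) = (24364 + 687/6029)/(-51 + (2 + 3)/(-2 + 9)) = 146891243/(6029*(-51 + 5/7)) = 146891243/(6029*(-352/7)) = (146891243/6029)*(-7/352) = -1028238701/2122208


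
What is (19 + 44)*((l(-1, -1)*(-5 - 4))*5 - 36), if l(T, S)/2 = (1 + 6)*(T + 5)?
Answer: -161028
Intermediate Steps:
l(T, S) = 70 + 14*T (l(T, S) = 2*((1 + 6)*(T + 5)) = 2*(7*(5 + T)) = 2*(35 + 7*T) = 70 + 14*T)
(19 + 44)*((l(-1, -1)*(-5 - 4))*5 - 36) = (19 + 44)*(((70 + 14*(-1))*(-5 - 4))*5 - 36) = 63*(((70 - 14)*(-9))*5 - 36) = 63*((56*(-9))*5 - 36) = 63*(-504*5 - 36) = 63*(-2520 - 36) = 63*(-2556) = -161028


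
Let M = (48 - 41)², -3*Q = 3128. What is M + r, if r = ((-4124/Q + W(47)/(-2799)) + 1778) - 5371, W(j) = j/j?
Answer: -7748514467/2188818 ≈ -3540.0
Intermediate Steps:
Q = -3128/3 (Q = -⅓*3128 = -3128/3 ≈ -1042.7)
W(j) = 1
r = -7855766549/2188818 (r = ((-4124/(-3128/3) + 1/(-2799)) + 1778) - 5371 = ((-4124*(-3/3128) + 1*(-1/2799)) + 1778) - 5371 = ((3093/782 - 1/2799) + 1778) - 5371 = (8656525/2188818 + 1778) - 5371 = 3900374929/2188818 - 5371 = -7855766549/2188818 ≈ -3589.0)
M = 49 (M = 7² = 49)
M + r = 49 - 7855766549/2188818 = -7748514467/2188818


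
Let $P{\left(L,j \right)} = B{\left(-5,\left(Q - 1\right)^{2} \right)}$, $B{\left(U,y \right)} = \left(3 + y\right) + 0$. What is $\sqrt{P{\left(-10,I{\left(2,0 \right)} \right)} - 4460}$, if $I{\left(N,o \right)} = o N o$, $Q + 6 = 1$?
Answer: $i \sqrt{4421} \approx 66.491 i$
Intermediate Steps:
$Q = -5$ ($Q = -6 + 1 = -5$)
$B{\left(U,y \right)} = 3 + y$
$I{\left(N,o \right)} = N o^{2}$ ($I{\left(N,o \right)} = N o o = N o^{2}$)
$P{\left(L,j \right)} = 39$ ($P{\left(L,j \right)} = 3 + \left(-5 - 1\right)^{2} = 3 + \left(-6\right)^{2} = 3 + 36 = 39$)
$\sqrt{P{\left(-10,I{\left(2,0 \right)} \right)} - 4460} = \sqrt{39 - 4460} = \sqrt{-4421} = i \sqrt{4421}$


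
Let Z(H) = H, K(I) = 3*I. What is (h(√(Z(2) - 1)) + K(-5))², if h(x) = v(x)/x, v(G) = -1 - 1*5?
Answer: 441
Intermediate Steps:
v(G) = -6 (v(G) = -1 - 5 = -6)
h(x) = -6/x
(h(√(Z(2) - 1)) + K(-5))² = (-6/√(2 - 1) + 3*(-5))² = (-6/(√1) - 15)² = (-6/1 - 15)² = (-6*1 - 15)² = (-6 - 15)² = (-21)² = 441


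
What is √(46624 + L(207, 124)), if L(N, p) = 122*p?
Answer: 2*√15438 ≈ 248.50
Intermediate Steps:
√(46624 + L(207, 124)) = √(46624 + 122*124) = √(46624 + 15128) = √61752 = 2*√15438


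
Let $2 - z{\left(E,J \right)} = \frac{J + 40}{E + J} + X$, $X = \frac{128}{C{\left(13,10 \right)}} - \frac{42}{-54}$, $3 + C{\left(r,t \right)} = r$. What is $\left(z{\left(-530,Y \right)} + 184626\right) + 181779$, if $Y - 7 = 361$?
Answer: $\frac{49463452}{135} \approx 3.664 \cdot 10^{5}$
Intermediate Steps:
$Y = 368$ ($Y = 7 + 361 = 368$)
$C{\left(r,t \right)} = -3 + r$
$X = \frac{611}{45}$ ($X = \frac{128}{-3 + 13} - \frac{42}{-54} = \frac{128}{10} - - \frac{7}{9} = 128 \cdot \frac{1}{10} + \frac{7}{9} = \frac{64}{5} + \frac{7}{9} = \frac{611}{45} \approx 13.578$)
$z{\left(E,J \right)} = - \frac{521}{45} - \frac{40 + J}{E + J}$ ($z{\left(E,J \right)} = 2 - \left(\frac{J + 40}{E + J} + \frac{611}{45}\right) = 2 - \left(\frac{40 + J}{E + J} + \frac{611}{45}\right) = 2 - \left(\frac{611}{45} + \frac{40 + J}{E + J}\right) = - \frac{521}{45} - \frac{40 + J}{E + J}$)
$\left(z{\left(-530,Y \right)} + 184626\right) + 181779 = \left(\frac{-1800 - 208288 - -276130}{45 \left(-530 + 368\right)} + 184626\right) + 181779 = \left(\frac{-1800 - 208288 + 276130}{45 \left(-162\right)} + 184626\right) + 181779 = \left(\frac{1}{45} \left(- \frac{1}{162}\right) 66042 + 184626\right) + 181779 = \left(- \frac{1223}{135} + 184626\right) + 181779 = \frac{24923287}{135} + 181779 = \frac{49463452}{135}$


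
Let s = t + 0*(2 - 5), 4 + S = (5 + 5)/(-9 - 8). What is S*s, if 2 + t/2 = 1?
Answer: 156/17 ≈ 9.1765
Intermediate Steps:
t = -2 (t = -4 + 2*1 = -4 + 2 = -2)
S = -78/17 (S = -4 + (5 + 5)/(-9 - 8) = -4 + 10/(-17) = -4 + 10*(-1/17) = -4 - 10/17 = -78/17 ≈ -4.5882)
s = -2 (s = -2 + 0*(2 - 5) = -2 + 0*(-3) = -2 + 0 = -2)
S*s = -78/17*(-2) = 156/17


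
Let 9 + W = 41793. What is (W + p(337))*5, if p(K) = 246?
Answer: 210150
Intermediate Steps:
W = 41784 (W = -9 + 41793 = 41784)
(W + p(337))*5 = (41784 + 246)*5 = 42030*5 = 210150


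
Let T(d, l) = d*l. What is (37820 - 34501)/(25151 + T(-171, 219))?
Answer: -3319/12298 ≈ -0.26988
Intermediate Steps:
(37820 - 34501)/(25151 + T(-171, 219)) = (37820 - 34501)/(25151 - 171*219) = 3319/(25151 - 37449) = 3319/(-12298) = 3319*(-1/12298) = -3319/12298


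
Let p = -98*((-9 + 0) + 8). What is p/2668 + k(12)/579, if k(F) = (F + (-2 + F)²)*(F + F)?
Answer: 1204721/257462 ≈ 4.6792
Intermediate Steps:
p = 98 (p = -98*(-9 + 8) = -98*(-1) = 98)
k(F) = 2*F*(F + (-2 + F)²) (k(F) = (F + (-2 + F)²)*(2*F) = 2*F*(F + (-2 + F)²))
p/2668 + k(12)/579 = 98/2668 + (2*12*(12 + (-2 + 12)²))/579 = 98*(1/2668) + (2*12*(12 + 10²))*(1/579) = 49/1334 + (2*12*(12 + 100))*(1/579) = 49/1334 + (2*12*112)*(1/579) = 49/1334 + 2688*(1/579) = 49/1334 + 896/193 = 1204721/257462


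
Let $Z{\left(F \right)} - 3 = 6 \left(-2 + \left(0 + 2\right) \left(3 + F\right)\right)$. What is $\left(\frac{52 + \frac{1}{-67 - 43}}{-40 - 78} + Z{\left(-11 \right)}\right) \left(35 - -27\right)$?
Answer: $- \frac{42427189}{6490} \approx -6537.3$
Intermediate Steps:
$Z{\left(F \right)} = 27 + 12 F$ ($Z{\left(F \right)} = 3 + 6 \left(-2 + \left(0 + 2\right) \left(3 + F\right)\right) = 3 + 6 \left(-2 + 2 \left(3 + F\right)\right) = 3 + 6 \left(-2 + \left(6 + 2 F\right)\right) = 3 + 6 \left(4 + 2 F\right) = 3 + \left(24 + 12 F\right) = 27 + 12 F$)
$\left(\frac{52 + \frac{1}{-67 - 43}}{-40 - 78} + Z{\left(-11 \right)}\right) \left(35 - -27\right) = \left(\frac{52 + \frac{1}{-67 - 43}}{-40 - 78} + \left(27 + 12 \left(-11\right)\right)\right) \left(35 - -27\right) = \left(\frac{52 + \frac{1}{-110}}{-118} + \left(27 - 132\right)\right) \left(35 + 27\right) = \left(\left(52 - \frac{1}{110}\right) \left(- \frac{1}{118}\right) - 105\right) 62 = \left(\frac{5719}{110} \left(- \frac{1}{118}\right) - 105\right) 62 = \left(- \frac{5719}{12980} - 105\right) 62 = \left(- \frac{1368619}{12980}\right) 62 = - \frac{42427189}{6490}$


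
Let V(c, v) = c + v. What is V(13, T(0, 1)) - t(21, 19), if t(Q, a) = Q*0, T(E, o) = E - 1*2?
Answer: 11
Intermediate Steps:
T(E, o) = -2 + E (T(E, o) = E - 2 = -2 + E)
t(Q, a) = 0
V(13, T(0, 1)) - t(21, 19) = (13 + (-2 + 0)) - 1*0 = (13 - 2) + 0 = 11 + 0 = 11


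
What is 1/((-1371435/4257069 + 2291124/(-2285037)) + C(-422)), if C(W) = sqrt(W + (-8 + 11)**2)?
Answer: -1547673159177575837667963/484523242317388094854282678 - 1168215148005676944826689*I*sqrt(413)/484523242317388094854282678 ≈ -0.0031942 - 0.048999*I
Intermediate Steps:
C(W) = sqrt(9 + W) (C(W) = sqrt(W + 3**2) = sqrt(W + 9) = sqrt(9 + W))
1/((-1371435/4257069 + 2291124/(-2285037)) + C(-422)) = 1/((-1371435/4257069 + 2291124/(-2285037)) + sqrt(9 - 422)) = 1/((-1371435*1/4257069 + 2291124*(-1/2285037)) + sqrt(-413)) = 1/((-457145/1419023 - 763708/761679) + I*sqrt(413)) = 1/(-1431916963739/1080840019617 + I*sqrt(413))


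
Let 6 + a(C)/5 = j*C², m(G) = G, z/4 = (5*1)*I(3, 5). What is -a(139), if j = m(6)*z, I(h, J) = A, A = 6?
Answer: -69555570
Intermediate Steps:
I(h, J) = 6
z = 120 (z = 4*((5*1)*6) = 4*(5*6) = 4*30 = 120)
j = 720 (j = 6*120 = 720)
a(C) = -30 + 3600*C² (a(C) = -30 + 5*(720*C²) = -30 + 3600*C²)
-a(139) = -(-30 + 3600*139²) = -(-30 + 3600*19321) = -(-30 + 69555600) = -1*69555570 = -69555570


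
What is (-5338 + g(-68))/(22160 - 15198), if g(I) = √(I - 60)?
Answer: -2669/3481 + 4*I*√2/3481 ≈ -0.76673 + 0.0016251*I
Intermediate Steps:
g(I) = √(-60 + I)
(-5338 + g(-68))/(22160 - 15198) = (-5338 + √(-60 - 68))/(22160 - 15198) = (-5338 + √(-128))/6962 = (-5338 + 8*I*√2)*(1/6962) = -2669/3481 + 4*I*√2/3481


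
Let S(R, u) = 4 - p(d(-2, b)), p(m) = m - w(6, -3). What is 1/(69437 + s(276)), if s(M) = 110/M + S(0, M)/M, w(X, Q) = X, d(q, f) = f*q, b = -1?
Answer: 138/9582365 ≈ 1.4401e-5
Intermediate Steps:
p(m) = -6 + m (p(m) = m - 1*6 = m - 6 = -6 + m)
S(R, u) = 8 (S(R, u) = 4 - (-6 - 1*(-2)) = 4 - (-6 + 2) = 4 - 1*(-4) = 4 + 4 = 8)
s(M) = 118/M (s(M) = 110/M + 8/M = 118/M)
1/(69437 + s(276)) = 1/(69437 + 118/276) = 1/(69437 + 118*(1/276)) = 1/(69437 + 59/138) = 1/(9582365/138) = 138/9582365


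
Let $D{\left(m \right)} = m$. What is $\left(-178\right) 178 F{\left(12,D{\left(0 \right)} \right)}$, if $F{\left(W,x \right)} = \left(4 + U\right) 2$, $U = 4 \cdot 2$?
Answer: $-760416$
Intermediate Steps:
$U = 8$
$F{\left(W,x \right)} = 24$ ($F{\left(W,x \right)} = \left(4 + 8\right) 2 = 12 \cdot 2 = 24$)
$\left(-178\right) 178 F{\left(12,D{\left(0 \right)} \right)} = \left(-178\right) 178 \cdot 24 = \left(-31684\right) 24 = -760416$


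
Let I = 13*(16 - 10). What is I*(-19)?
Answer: -1482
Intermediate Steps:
I = 78 (I = 13*6 = 78)
I*(-19) = 78*(-19) = -1482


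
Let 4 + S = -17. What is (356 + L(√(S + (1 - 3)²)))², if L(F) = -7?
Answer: 121801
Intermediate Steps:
S = -21 (S = -4 - 17 = -21)
(356 + L(√(S + (1 - 3)²)))² = (356 - 7)² = 349² = 121801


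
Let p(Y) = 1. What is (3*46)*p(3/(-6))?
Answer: 138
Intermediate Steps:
(3*46)*p(3/(-6)) = (3*46)*1 = 138*1 = 138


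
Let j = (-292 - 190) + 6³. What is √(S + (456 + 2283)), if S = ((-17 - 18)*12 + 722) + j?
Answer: 5*√111 ≈ 52.678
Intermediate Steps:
j = -266 (j = -482 + 216 = -266)
S = 36 (S = ((-17 - 18)*12 + 722) - 266 = (-35*12 + 722) - 266 = (-420 + 722) - 266 = 302 - 266 = 36)
√(S + (456 + 2283)) = √(36 + (456 + 2283)) = √(36 + 2739) = √2775 = 5*√111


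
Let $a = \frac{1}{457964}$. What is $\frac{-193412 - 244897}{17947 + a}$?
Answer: $- \frac{22303304764}{913231101} \approx -24.422$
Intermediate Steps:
$a = \frac{1}{457964} \approx 2.1836 \cdot 10^{-6}$
$\frac{-193412 - 244897}{17947 + a} = \frac{-193412 - 244897}{17947 + \frac{1}{457964}} = - \frac{438309}{\frac{8219079909}{457964}} = \left(-438309\right) \frac{457964}{8219079909} = - \frac{22303304764}{913231101}$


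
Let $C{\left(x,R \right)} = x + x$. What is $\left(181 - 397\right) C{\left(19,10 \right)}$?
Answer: $-8208$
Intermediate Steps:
$C{\left(x,R \right)} = 2 x$
$\left(181 - 397\right) C{\left(19,10 \right)} = \left(181 - 397\right) 2 \cdot 19 = \left(-216\right) 38 = -8208$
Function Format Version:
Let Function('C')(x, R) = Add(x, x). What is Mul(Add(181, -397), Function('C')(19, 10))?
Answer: -8208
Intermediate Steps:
Function('C')(x, R) = Mul(2, x)
Mul(Add(181, -397), Function('C')(19, 10)) = Mul(Add(181, -397), Mul(2, 19)) = Mul(-216, 38) = -8208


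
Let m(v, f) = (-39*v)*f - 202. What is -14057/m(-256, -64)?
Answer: 14057/639178 ≈ 0.021992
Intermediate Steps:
m(v, f) = -202 - 39*f*v (m(v, f) = -39*f*v - 202 = -202 - 39*f*v)
-14057/m(-256, -64) = -14057/(-202 - 39*(-64)*(-256)) = -14057/(-202 - 638976) = -14057/(-639178) = -14057*(-1/639178) = 14057/639178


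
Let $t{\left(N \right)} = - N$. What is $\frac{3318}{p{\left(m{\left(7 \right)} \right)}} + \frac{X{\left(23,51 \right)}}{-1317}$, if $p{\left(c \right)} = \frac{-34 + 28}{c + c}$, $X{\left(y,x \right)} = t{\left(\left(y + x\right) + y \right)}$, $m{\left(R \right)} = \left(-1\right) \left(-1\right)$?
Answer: $- \frac{1456505}{1317} \approx -1105.9$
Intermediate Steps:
$m{\left(R \right)} = 1$
$X{\left(y,x \right)} = - x - 2 y$ ($X{\left(y,x \right)} = - (\left(y + x\right) + y) = - (\left(x + y\right) + y) = - (x + 2 y) = - x - 2 y$)
$p{\left(c \right)} = - \frac{3}{c}$ ($p{\left(c \right)} = - \frac{6}{2 c} = - 6 \frac{1}{2 c} = - \frac{3}{c}$)
$\frac{3318}{p{\left(m{\left(7 \right)} \right)}} + \frac{X{\left(23,51 \right)}}{-1317} = \frac{3318}{\left(-3\right) 1^{-1}} + \frac{\left(-1\right) 51 - 46}{-1317} = \frac{3318}{\left(-3\right) 1} + \left(-51 - 46\right) \left(- \frac{1}{1317}\right) = \frac{3318}{-3} - - \frac{97}{1317} = 3318 \left(- \frac{1}{3}\right) + \frac{97}{1317} = -1106 + \frac{97}{1317} = - \frac{1456505}{1317}$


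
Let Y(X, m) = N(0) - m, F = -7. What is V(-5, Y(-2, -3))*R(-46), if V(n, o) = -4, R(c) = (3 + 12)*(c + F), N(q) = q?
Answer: 3180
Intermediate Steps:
Y(X, m) = -m (Y(X, m) = 0 - m = -m)
R(c) = -105 + 15*c (R(c) = (3 + 12)*(c - 7) = 15*(-7 + c) = -105 + 15*c)
V(-5, Y(-2, -3))*R(-46) = -4*(-105 + 15*(-46)) = -4*(-105 - 690) = -4*(-795) = 3180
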